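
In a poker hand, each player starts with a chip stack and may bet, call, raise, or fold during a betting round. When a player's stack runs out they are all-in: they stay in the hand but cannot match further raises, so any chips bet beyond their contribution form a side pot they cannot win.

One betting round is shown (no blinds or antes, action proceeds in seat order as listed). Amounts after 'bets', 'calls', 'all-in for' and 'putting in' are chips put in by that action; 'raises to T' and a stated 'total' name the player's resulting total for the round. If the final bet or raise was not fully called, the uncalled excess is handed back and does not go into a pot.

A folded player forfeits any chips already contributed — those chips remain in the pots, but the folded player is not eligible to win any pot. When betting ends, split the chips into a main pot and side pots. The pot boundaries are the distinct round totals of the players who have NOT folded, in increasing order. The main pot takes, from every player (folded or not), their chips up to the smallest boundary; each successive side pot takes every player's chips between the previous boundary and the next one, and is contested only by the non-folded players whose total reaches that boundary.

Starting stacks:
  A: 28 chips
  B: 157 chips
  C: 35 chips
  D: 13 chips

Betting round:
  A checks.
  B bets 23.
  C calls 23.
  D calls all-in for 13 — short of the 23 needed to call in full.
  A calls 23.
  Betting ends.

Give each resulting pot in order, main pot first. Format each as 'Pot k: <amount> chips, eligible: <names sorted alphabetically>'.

Contributions: A=23, B=23, C=23, D=13
Pot levels (distinct totals of non-folded players): 13, 23
Layer 1-13: 13 each from A, B, C, D = 13*4 = 52 chips; eligible A, B, C, D
Layer 14-23: 10 each from A, B, C = 10*3 = 30 chips; eligible A, B, C

Pot 1: 52 chips, eligible: A, B, C, D
Pot 2: 30 chips, eligible: A, B, C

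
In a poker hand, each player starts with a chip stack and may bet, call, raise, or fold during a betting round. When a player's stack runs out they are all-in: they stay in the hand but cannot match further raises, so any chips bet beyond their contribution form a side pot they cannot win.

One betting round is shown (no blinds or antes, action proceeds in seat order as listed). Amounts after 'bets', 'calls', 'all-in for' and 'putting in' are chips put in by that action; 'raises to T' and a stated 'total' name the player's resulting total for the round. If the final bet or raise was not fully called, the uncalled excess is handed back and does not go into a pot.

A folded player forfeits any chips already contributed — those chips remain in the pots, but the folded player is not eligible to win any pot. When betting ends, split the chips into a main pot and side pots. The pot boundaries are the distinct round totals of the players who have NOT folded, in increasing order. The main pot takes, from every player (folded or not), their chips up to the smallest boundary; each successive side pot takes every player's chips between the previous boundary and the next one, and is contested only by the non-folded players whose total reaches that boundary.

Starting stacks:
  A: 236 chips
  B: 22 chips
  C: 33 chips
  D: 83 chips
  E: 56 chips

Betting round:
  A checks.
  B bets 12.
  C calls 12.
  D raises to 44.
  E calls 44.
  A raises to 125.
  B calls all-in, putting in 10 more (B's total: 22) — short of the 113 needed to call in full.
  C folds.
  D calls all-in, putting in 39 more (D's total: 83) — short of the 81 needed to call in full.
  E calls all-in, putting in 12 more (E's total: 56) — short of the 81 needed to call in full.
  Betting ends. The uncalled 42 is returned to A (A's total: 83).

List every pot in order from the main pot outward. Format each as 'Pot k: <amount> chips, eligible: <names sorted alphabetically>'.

Contributions (after 42 returned to A): A=83, B=22, C=12, D=83, E=56
Folded: C
Pot levels (distinct totals of non-folded players): 22, 56, 83
Layer 1-22: A 22 + B 22 + C 12 + D 22 + E 22 = 100 chips; eligible A, B, D, E
Layer 23-56: 34 each from A, D, E = 34*3 = 102 chips; eligible A, D, E
Layer 57-83: 27 each from A, D = 27*2 = 54 chips; eligible A, D

Pot 1: 100 chips, eligible: A, B, D, E
Pot 2: 102 chips, eligible: A, D, E
Pot 3: 54 chips, eligible: A, D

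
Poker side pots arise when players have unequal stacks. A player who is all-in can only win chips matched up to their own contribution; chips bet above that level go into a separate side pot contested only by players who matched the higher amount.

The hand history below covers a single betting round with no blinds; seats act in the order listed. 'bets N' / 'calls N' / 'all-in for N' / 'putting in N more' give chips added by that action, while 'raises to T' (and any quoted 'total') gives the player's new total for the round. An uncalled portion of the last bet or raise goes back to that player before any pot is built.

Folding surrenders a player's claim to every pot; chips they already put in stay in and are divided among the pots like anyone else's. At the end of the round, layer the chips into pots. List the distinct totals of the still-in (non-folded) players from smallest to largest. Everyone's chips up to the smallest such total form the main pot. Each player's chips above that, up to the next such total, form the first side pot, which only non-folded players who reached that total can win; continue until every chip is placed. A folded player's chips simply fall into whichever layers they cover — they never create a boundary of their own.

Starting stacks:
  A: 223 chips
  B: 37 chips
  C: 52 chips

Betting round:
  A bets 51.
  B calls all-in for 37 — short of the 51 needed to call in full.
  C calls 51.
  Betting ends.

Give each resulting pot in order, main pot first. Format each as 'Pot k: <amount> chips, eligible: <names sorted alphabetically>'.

Pot 1: 111 chips, eligible: A, B, C
Pot 2: 28 chips, eligible: A, C

Derivation:
Contributions: A=51, B=37, C=51
Pot levels (distinct totals of non-folded players): 37, 51
Layer 1-37: 37 each from A, B, C = 37*3 = 111 chips; eligible A, B, C
Layer 38-51: 14 each from A, C = 14*2 = 28 chips; eligible A, C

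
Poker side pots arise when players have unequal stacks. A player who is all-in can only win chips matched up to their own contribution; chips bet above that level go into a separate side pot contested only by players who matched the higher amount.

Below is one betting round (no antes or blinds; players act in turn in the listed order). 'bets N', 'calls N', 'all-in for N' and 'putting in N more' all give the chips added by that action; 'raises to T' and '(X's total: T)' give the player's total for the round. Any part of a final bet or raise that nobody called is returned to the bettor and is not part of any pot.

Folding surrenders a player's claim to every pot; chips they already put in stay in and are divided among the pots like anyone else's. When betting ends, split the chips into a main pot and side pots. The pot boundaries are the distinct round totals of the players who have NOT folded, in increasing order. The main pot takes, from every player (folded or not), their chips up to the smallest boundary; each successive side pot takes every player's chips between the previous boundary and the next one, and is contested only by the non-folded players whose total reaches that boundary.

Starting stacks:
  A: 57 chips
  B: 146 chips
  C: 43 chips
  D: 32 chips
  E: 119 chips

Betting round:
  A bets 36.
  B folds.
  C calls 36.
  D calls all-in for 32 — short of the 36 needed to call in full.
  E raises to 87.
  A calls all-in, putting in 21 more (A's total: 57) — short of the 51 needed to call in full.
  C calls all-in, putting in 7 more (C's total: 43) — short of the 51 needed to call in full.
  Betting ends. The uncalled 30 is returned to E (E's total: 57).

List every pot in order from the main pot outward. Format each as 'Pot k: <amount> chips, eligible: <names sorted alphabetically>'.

Pot 1: 128 chips, eligible: A, C, D, E
Pot 2: 33 chips, eligible: A, C, E
Pot 3: 28 chips, eligible: A, E

Derivation:
Contributions (after 30 returned to E): A=57, C=43, D=32, E=57
Folded: B
Pot levels (distinct totals of non-folded players): 32, 43, 57
Layer 1-32: 32 each from A, C, D, E = 32*4 = 128 chips; eligible A, C, D, E
Layer 33-43: 11 each from A, C, E = 11*3 = 33 chips; eligible A, C, E
Layer 44-57: 14 each from A, E = 14*2 = 28 chips; eligible A, E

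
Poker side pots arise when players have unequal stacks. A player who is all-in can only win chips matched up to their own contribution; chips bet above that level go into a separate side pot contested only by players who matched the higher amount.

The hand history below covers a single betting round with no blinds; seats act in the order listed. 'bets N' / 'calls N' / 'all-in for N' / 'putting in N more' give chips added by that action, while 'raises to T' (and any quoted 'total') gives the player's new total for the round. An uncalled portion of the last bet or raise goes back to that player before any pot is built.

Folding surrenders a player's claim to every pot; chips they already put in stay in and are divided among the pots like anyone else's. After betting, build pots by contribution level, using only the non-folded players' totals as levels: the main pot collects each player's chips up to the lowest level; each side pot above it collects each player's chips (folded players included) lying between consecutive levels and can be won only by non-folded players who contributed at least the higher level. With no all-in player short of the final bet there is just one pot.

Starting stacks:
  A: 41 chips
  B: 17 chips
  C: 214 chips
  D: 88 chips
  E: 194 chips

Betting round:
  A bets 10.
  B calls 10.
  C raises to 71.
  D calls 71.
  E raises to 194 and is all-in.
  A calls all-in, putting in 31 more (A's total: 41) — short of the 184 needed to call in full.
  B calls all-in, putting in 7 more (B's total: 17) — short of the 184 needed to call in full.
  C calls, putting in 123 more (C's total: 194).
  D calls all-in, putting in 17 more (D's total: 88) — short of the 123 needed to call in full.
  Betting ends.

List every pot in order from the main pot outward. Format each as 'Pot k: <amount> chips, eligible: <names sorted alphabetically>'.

Contributions: A=41, B=17, C=194, D=88, E=194
Pot levels (distinct totals of non-folded players): 17, 41, 88, 194
Layer 1-17: 17 each from A, B, C, D, E = 17*5 = 85 chips; eligible A, B, C, D, E
Layer 18-41: 24 each from A, C, D, E = 24*4 = 96 chips; eligible A, C, D, E
Layer 42-88: 47 each from C, D, E = 47*3 = 141 chips; eligible C, D, E
Layer 89-194: 106 each from C, E = 106*2 = 212 chips; eligible C, E

Pot 1: 85 chips, eligible: A, B, C, D, E
Pot 2: 96 chips, eligible: A, C, D, E
Pot 3: 141 chips, eligible: C, D, E
Pot 4: 212 chips, eligible: C, E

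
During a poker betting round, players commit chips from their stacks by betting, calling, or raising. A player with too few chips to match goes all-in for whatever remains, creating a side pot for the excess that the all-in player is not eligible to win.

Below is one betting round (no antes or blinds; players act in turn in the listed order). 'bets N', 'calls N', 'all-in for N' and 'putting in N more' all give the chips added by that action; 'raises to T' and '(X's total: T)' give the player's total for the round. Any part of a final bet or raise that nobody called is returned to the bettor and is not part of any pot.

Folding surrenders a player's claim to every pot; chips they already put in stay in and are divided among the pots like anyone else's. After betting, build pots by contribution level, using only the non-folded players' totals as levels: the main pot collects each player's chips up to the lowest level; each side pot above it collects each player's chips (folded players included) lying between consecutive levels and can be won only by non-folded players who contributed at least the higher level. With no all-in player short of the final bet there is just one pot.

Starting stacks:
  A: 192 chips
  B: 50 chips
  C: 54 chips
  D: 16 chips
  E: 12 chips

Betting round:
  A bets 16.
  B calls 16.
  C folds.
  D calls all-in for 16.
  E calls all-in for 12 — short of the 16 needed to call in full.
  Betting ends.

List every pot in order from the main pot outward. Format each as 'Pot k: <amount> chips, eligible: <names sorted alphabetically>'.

Pot 1: 48 chips, eligible: A, B, D, E
Pot 2: 12 chips, eligible: A, B, D

Derivation:
Contributions: A=16, B=16, D=16, E=12
Folded: C
Pot levels (distinct totals of non-folded players): 12, 16
Layer 1-12: 12 each from A, B, D, E = 12*4 = 48 chips; eligible A, B, D, E
Layer 13-16: 4 each from A, B, D = 4*3 = 12 chips; eligible A, B, D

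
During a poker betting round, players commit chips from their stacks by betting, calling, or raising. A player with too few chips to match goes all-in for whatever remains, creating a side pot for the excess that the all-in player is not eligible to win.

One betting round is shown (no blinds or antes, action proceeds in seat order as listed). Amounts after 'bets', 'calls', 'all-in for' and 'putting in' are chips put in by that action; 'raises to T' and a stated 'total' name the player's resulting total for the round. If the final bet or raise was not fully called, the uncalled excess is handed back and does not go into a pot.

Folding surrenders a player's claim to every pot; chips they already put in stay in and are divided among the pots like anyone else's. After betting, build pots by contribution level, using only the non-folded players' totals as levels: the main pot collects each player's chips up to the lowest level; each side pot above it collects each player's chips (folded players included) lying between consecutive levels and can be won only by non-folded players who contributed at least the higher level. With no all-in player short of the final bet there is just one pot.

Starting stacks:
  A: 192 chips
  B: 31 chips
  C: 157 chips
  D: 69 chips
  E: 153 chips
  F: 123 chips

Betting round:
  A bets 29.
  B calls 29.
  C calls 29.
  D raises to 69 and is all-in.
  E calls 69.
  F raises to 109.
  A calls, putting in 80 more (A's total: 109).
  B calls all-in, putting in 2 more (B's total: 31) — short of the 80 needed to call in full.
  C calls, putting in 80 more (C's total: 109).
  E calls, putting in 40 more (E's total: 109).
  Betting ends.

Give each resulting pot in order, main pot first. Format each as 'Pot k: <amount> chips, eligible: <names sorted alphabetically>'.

Pot 1: 186 chips, eligible: A, B, C, D, E, F
Pot 2: 190 chips, eligible: A, C, D, E, F
Pot 3: 160 chips, eligible: A, C, E, F

Derivation:
Contributions: A=109, B=31, C=109, D=69, E=109, F=109
Pot levels (distinct totals of non-folded players): 31, 69, 109
Layer 1-31: 31 each from A, B, C, D, E, F = 31*6 = 186 chips; eligible A, B, C, D, E, F
Layer 32-69: 38 each from A, C, D, E, F = 38*5 = 190 chips; eligible A, C, D, E, F
Layer 70-109: 40 each from A, C, E, F = 40*4 = 160 chips; eligible A, C, E, F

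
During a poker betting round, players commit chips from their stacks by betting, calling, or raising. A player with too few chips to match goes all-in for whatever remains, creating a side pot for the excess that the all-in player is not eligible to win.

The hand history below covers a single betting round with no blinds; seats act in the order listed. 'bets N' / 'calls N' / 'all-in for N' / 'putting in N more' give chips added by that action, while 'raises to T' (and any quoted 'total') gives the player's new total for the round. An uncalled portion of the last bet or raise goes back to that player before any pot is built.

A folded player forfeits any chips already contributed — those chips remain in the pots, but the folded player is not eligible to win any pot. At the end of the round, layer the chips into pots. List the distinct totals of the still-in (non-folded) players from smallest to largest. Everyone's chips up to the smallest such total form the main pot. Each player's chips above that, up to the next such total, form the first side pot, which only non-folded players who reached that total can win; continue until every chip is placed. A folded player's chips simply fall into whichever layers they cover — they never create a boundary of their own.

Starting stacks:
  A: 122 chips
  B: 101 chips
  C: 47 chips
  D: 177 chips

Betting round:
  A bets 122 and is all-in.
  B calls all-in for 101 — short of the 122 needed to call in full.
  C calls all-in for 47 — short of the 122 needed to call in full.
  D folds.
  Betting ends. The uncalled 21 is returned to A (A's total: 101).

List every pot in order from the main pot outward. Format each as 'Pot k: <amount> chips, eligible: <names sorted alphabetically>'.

Pot 1: 141 chips, eligible: A, B, C
Pot 2: 108 chips, eligible: A, B

Derivation:
Contributions (after 21 returned to A): A=101, B=101, C=47
Folded: D
Pot levels (distinct totals of non-folded players): 47, 101
Layer 1-47: 47 each from A, B, C = 47*3 = 141 chips; eligible A, B, C
Layer 48-101: 54 each from A, B = 54*2 = 108 chips; eligible A, B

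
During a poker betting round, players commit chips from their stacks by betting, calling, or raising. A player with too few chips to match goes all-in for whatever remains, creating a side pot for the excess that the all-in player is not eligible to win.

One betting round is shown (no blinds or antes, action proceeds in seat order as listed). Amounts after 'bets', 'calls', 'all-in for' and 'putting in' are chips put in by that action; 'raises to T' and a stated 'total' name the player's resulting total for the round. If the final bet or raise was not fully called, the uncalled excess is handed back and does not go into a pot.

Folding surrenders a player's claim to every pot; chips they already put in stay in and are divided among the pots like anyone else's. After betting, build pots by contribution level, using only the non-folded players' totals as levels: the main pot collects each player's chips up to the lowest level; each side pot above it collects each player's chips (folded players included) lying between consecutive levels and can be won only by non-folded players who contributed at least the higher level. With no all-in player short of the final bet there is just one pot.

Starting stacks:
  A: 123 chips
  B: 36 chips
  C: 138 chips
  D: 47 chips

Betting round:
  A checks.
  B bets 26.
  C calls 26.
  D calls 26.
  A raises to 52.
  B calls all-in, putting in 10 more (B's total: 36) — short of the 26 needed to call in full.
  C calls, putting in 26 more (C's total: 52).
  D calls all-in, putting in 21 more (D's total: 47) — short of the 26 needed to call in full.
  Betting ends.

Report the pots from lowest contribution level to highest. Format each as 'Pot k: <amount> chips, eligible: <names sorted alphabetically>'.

Contributions: A=52, B=36, C=52, D=47
Pot levels (distinct totals of non-folded players): 36, 47, 52
Layer 1-36: 36 each from A, B, C, D = 36*4 = 144 chips; eligible A, B, C, D
Layer 37-47: 11 each from A, C, D = 11*3 = 33 chips; eligible A, C, D
Layer 48-52: 5 each from A, C = 5*2 = 10 chips; eligible A, C

Pot 1: 144 chips, eligible: A, B, C, D
Pot 2: 33 chips, eligible: A, C, D
Pot 3: 10 chips, eligible: A, C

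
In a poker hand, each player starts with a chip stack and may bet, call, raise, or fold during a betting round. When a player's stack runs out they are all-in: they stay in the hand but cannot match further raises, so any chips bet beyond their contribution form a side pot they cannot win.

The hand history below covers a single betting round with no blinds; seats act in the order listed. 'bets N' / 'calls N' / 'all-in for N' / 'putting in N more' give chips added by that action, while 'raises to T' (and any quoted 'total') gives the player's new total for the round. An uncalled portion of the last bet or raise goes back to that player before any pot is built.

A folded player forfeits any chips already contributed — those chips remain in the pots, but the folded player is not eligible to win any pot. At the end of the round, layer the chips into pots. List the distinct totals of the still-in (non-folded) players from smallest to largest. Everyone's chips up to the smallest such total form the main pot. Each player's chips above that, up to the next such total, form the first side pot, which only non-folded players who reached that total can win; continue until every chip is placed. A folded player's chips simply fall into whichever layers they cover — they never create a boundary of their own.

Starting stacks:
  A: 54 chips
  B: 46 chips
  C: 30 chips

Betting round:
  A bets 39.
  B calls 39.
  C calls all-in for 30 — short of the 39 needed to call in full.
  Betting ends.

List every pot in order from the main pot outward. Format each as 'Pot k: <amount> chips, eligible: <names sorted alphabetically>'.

Pot 1: 90 chips, eligible: A, B, C
Pot 2: 18 chips, eligible: A, B

Derivation:
Contributions: A=39, B=39, C=30
Pot levels (distinct totals of non-folded players): 30, 39
Layer 1-30: 30 each from A, B, C = 30*3 = 90 chips; eligible A, B, C
Layer 31-39: 9 each from A, B = 9*2 = 18 chips; eligible A, B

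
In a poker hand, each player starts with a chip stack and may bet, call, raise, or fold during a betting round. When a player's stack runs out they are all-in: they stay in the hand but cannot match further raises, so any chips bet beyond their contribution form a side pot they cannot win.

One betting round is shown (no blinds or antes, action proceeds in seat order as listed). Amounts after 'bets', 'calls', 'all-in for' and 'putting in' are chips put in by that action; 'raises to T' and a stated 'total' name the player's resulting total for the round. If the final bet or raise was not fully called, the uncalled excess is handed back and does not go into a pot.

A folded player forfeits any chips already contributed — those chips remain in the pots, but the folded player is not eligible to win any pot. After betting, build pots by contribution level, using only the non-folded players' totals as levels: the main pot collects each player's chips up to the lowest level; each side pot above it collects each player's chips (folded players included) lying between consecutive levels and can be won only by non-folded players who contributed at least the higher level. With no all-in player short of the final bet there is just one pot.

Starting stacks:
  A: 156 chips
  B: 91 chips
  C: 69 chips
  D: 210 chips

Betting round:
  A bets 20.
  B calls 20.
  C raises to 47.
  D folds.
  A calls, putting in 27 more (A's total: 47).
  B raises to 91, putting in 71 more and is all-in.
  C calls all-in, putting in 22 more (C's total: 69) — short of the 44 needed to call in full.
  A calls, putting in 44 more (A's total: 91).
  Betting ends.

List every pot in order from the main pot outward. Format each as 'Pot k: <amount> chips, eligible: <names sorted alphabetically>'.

Contributions: A=91, B=91, C=69
Folded: D
Pot levels (distinct totals of non-folded players): 69, 91
Layer 1-69: 69 each from A, B, C = 69*3 = 207 chips; eligible A, B, C
Layer 70-91: 22 each from A, B = 22*2 = 44 chips; eligible A, B

Pot 1: 207 chips, eligible: A, B, C
Pot 2: 44 chips, eligible: A, B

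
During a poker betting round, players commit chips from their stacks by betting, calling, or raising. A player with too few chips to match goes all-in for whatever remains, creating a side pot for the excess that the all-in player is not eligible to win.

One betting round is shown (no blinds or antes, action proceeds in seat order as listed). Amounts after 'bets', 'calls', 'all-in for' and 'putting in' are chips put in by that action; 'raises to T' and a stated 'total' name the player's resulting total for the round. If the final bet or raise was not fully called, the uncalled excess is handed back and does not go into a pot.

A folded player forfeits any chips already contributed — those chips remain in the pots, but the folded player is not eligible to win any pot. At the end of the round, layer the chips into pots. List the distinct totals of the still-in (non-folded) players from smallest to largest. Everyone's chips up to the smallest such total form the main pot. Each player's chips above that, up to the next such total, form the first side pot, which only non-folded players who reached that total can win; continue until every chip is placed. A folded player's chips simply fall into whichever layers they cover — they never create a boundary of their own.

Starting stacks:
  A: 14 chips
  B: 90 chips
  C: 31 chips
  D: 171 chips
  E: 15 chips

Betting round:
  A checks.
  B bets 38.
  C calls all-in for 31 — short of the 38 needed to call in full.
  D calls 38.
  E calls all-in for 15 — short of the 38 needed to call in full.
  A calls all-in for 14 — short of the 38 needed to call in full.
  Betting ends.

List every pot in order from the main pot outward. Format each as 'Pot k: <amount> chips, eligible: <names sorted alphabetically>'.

Contributions: A=14, B=38, C=31, D=38, E=15
Pot levels (distinct totals of non-folded players): 14, 15, 31, 38
Layer 1-14: 14 each from A, B, C, D, E = 14*5 = 70 chips; eligible A, B, C, D, E
Layer 15-15: 1 each from B, C, D, E = 1*4 = 4 chips; eligible B, C, D, E
Layer 16-31: 16 each from B, C, D = 16*3 = 48 chips; eligible B, C, D
Layer 32-38: 7 each from B, D = 7*2 = 14 chips; eligible B, D

Pot 1: 70 chips, eligible: A, B, C, D, E
Pot 2: 4 chips, eligible: B, C, D, E
Pot 3: 48 chips, eligible: B, C, D
Pot 4: 14 chips, eligible: B, D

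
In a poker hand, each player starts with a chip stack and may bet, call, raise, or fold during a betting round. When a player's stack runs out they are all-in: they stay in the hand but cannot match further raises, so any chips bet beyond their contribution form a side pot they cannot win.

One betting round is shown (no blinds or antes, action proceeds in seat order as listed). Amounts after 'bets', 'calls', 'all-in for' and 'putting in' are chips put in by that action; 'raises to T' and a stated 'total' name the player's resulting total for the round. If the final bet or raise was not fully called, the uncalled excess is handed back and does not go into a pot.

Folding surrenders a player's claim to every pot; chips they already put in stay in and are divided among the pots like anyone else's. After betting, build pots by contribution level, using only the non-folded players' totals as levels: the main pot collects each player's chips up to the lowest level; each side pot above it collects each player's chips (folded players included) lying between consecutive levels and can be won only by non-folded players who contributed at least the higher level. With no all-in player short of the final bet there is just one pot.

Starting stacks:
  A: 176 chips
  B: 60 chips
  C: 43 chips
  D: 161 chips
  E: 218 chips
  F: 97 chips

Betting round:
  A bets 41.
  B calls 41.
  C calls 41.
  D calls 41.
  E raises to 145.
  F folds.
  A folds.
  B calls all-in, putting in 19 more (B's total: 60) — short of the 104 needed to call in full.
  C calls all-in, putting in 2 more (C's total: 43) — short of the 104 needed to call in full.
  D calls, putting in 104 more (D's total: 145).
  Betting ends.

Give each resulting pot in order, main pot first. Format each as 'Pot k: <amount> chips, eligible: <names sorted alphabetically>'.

Contributions: A=41, B=60, C=43, D=145, E=145
Folded: A, F
Pot levels (distinct totals of non-folded players): 43, 60, 145
Layer 1-43: A 41 + B 43 + C 43 + D 43 + E 43 = 213 chips; eligible B, C, D, E
Layer 44-60: 17 each from B, D, E = 17*3 = 51 chips; eligible B, D, E
Layer 61-145: 85 each from D, E = 85*2 = 170 chips; eligible D, E

Pot 1: 213 chips, eligible: B, C, D, E
Pot 2: 51 chips, eligible: B, D, E
Pot 3: 170 chips, eligible: D, E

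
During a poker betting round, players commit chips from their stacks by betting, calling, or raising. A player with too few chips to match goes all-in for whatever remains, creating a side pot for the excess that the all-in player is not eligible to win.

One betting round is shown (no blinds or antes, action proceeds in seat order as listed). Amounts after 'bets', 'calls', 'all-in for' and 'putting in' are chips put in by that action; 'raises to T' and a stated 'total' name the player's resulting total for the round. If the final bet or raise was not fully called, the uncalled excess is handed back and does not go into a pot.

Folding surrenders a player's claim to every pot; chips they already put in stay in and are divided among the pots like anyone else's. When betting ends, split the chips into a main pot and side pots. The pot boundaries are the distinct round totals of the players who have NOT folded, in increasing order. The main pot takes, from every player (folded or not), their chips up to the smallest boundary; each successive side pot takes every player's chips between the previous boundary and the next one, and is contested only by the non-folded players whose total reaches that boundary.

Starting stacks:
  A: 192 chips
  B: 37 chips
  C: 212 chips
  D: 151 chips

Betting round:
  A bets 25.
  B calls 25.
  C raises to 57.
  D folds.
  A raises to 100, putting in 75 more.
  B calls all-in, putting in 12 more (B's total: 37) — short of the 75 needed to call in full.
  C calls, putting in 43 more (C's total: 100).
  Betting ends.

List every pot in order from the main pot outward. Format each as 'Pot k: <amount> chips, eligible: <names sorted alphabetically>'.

Contributions: A=100, B=37, C=100
Folded: D
Pot levels (distinct totals of non-folded players): 37, 100
Layer 1-37: 37 each from A, B, C = 37*3 = 111 chips; eligible A, B, C
Layer 38-100: 63 each from A, C = 63*2 = 126 chips; eligible A, C

Pot 1: 111 chips, eligible: A, B, C
Pot 2: 126 chips, eligible: A, C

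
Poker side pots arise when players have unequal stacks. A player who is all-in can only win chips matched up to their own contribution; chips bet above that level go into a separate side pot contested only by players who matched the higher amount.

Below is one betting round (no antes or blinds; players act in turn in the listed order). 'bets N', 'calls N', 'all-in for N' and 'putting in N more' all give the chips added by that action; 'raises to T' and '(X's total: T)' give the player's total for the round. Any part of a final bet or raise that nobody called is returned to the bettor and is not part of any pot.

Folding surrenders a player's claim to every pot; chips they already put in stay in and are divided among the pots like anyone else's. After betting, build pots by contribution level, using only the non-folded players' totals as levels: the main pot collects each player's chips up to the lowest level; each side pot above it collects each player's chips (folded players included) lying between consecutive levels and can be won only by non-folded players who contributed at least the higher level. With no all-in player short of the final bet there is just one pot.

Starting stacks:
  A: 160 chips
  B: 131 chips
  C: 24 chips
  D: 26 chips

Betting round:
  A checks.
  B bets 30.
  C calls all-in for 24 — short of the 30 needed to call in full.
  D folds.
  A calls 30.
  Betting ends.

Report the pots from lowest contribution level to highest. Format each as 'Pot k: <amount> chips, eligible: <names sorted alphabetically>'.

Pot 1: 72 chips, eligible: A, B, C
Pot 2: 12 chips, eligible: A, B

Derivation:
Contributions: A=30, B=30, C=24
Folded: D
Pot levels (distinct totals of non-folded players): 24, 30
Layer 1-24: 24 each from A, B, C = 24*3 = 72 chips; eligible A, B, C
Layer 25-30: 6 each from A, B = 6*2 = 12 chips; eligible A, B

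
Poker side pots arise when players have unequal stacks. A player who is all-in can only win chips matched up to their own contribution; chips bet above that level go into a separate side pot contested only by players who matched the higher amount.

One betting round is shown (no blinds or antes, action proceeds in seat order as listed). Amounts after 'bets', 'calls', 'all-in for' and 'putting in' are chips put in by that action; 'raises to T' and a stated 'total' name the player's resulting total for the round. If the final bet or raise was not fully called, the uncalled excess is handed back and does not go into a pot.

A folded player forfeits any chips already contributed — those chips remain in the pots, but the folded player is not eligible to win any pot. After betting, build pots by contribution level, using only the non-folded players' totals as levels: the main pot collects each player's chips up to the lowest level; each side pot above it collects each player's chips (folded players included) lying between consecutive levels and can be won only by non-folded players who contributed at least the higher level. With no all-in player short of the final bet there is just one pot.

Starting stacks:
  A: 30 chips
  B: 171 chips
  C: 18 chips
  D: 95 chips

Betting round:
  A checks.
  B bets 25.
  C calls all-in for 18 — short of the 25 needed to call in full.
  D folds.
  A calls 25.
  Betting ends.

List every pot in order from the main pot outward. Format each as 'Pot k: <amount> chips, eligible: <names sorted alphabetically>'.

Contributions: A=25, B=25, C=18
Folded: D
Pot levels (distinct totals of non-folded players): 18, 25
Layer 1-18: 18 each from A, B, C = 18*3 = 54 chips; eligible A, B, C
Layer 19-25: 7 each from A, B = 7*2 = 14 chips; eligible A, B

Pot 1: 54 chips, eligible: A, B, C
Pot 2: 14 chips, eligible: A, B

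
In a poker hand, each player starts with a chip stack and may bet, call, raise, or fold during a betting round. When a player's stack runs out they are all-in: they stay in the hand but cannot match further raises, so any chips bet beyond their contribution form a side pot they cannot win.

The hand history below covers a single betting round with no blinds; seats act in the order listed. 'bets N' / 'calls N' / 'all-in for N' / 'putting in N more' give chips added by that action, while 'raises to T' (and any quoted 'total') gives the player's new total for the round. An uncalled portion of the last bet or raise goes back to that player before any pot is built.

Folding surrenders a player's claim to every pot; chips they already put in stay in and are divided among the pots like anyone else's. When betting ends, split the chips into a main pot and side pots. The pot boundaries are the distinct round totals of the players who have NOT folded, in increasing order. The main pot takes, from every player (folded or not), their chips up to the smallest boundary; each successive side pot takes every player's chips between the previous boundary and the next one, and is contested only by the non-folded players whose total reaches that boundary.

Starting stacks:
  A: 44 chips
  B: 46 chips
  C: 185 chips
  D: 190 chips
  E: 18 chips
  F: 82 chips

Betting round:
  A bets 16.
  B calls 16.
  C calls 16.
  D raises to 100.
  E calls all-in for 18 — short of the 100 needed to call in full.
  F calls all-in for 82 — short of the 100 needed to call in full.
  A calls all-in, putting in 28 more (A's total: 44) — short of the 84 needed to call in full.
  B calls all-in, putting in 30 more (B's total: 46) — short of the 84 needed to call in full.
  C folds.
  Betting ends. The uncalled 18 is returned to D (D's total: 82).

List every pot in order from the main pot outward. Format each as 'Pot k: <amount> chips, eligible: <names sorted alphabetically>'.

Contributions (after 18 returned to D): A=44, B=46, C=16, D=82, E=18, F=82
Folded: C
Pot levels (distinct totals of non-folded players): 18, 44, 46, 82
Layer 1-18: A 18 + B 18 + C 16 + D 18 + E 18 + F 18 = 106 chips; eligible A, B, D, E, F
Layer 19-44: 26 each from A, B, D, F = 26*4 = 104 chips; eligible A, B, D, F
Layer 45-46: 2 each from B, D, F = 2*3 = 6 chips; eligible B, D, F
Layer 47-82: 36 each from D, F = 36*2 = 72 chips; eligible D, F

Pot 1: 106 chips, eligible: A, B, D, E, F
Pot 2: 104 chips, eligible: A, B, D, F
Pot 3: 6 chips, eligible: B, D, F
Pot 4: 72 chips, eligible: D, F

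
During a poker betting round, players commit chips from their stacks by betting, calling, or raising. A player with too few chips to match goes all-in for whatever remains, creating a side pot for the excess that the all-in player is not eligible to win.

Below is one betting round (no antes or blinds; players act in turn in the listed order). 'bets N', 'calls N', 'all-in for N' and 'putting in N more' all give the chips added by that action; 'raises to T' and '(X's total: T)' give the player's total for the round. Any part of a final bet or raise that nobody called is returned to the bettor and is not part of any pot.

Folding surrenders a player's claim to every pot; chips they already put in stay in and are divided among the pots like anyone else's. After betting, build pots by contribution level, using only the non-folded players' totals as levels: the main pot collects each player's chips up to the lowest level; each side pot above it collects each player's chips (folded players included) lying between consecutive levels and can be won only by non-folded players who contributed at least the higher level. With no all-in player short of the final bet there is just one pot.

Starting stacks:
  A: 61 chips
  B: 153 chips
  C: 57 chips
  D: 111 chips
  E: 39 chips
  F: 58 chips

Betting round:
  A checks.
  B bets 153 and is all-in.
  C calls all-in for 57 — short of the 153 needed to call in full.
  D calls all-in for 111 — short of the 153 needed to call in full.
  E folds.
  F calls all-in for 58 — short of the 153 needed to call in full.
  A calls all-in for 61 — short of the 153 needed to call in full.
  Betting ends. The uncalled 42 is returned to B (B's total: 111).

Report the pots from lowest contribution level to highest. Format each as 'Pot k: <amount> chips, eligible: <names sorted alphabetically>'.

Pot 1: 285 chips, eligible: A, B, C, D, F
Pot 2: 4 chips, eligible: A, B, D, F
Pot 3: 9 chips, eligible: A, B, D
Pot 4: 100 chips, eligible: B, D

Derivation:
Contributions (after 42 returned to B): A=61, B=111, C=57, D=111, F=58
Folded: E
Pot levels (distinct totals of non-folded players): 57, 58, 61, 111
Layer 1-57: 57 each from A, B, C, D, F = 57*5 = 285 chips; eligible A, B, C, D, F
Layer 58-58: 1 each from A, B, D, F = 1*4 = 4 chips; eligible A, B, D, F
Layer 59-61: 3 each from A, B, D = 3*3 = 9 chips; eligible A, B, D
Layer 62-111: 50 each from B, D = 50*2 = 100 chips; eligible B, D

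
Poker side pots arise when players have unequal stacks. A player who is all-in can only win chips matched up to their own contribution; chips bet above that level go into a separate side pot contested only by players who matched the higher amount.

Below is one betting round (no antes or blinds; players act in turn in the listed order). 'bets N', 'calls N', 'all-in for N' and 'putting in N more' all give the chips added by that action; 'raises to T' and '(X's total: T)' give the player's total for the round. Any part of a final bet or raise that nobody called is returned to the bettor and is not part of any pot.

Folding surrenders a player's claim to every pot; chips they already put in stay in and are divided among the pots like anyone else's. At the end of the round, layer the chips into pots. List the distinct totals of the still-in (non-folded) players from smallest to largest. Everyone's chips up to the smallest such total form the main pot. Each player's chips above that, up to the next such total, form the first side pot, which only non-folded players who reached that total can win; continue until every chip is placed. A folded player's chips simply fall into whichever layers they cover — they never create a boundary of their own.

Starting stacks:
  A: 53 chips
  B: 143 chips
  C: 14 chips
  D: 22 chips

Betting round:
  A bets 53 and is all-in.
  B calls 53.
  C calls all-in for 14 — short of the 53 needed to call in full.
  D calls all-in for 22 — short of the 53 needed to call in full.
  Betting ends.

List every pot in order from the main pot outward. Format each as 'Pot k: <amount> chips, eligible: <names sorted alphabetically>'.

Pot 1: 56 chips, eligible: A, B, C, D
Pot 2: 24 chips, eligible: A, B, D
Pot 3: 62 chips, eligible: A, B

Derivation:
Contributions: A=53, B=53, C=14, D=22
Pot levels (distinct totals of non-folded players): 14, 22, 53
Layer 1-14: 14 each from A, B, C, D = 14*4 = 56 chips; eligible A, B, C, D
Layer 15-22: 8 each from A, B, D = 8*3 = 24 chips; eligible A, B, D
Layer 23-53: 31 each from A, B = 31*2 = 62 chips; eligible A, B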